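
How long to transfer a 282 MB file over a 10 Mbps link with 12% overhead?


Effective throughput = 10 * (1 - 12/100) = 8.8 Mbps
File size in Mb = 282 * 8 = 2256 Mb
Time = 2256 / 8.8
Time = 256.3636 seconds


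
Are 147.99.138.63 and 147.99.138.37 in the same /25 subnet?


Mask: 255.255.255.128
147.99.138.63 AND mask = 147.99.138.0
147.99.138.37 AND mask = 147.99.138.0
Yes, same subnet (147.99.138.0)


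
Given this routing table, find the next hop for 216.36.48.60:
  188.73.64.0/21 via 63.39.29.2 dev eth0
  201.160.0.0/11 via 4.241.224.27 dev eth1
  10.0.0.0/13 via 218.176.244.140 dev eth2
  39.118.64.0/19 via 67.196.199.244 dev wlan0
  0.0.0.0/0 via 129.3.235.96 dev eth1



Longest prefix match for 216.36.48.60:
  /21 188.73.64.0: no
  /11 201.160.0.0: no
  /13 10.0.0.0: no
  /19 39.118.64.0: no
  /0 0.0.0.0: MATCH
Selected: next-hop 129.3.235.96 via eth1 (matched /0)


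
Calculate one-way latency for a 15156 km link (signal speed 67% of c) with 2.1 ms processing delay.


Speed = 0.67 * 3e5 km/s = 201000 km/s
Propagation delay = 15156 / 201000 = 0.0754 s = 75.403 ms
Processing delay = 2.1 ms
Total one-way latency = 77.503 ms


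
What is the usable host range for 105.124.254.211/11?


Network: 105.96.0.0
Broadcast: 105.127.255.255
First usable = network + 1
Last usable = broadcast - 1
Range: 105.96.0.1 to 105.127.255.254


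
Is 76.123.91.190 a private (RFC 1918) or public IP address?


RFC 1918 private ranges:
  10.0.0.0/8 (10.0.0.0 - 10.255.255.255)
  172.16.0.0/12 (172.16.0.0 - 172.31.255.255)
  192.168.0.0/16 (192.168.0.0 - 192.168.255.255)
Public (not in any RFC 1918 range)


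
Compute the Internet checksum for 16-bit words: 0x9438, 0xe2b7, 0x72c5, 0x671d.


Sum all words (with carry folding):
+ 0x9438 = 0x9438
+ 0xe2b7 = 0x76f0
+ 0x72c5 = 0xe9b5
+ 0x671d = 0x50d3
One's complement: ~0x50d3
Checksum = 0xaf2c


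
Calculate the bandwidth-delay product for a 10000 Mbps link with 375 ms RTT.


BDP = bandwidth * RTT
= 10000 Mbps * 375 ms
= 10000 * 1e6 * 375 / 1000 bits
= 3750000000 bits
= 468750000 bytes
= 457763.6719 KB
BDP = 3750000000 bits (468750000 bytes)


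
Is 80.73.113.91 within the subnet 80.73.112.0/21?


Subnet network: 80.73.112.0
Test IP AND mask: 80.73.112.0
Yes, 80.73.113.91 is in 80.73.112.0/21


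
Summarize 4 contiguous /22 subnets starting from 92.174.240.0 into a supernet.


Original prefix: /22
Number of subnets: 4 = 2^2
New prefix = 22 - 2 = 20
Supernet: 92.174.240.0/20


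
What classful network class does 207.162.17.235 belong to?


First octet: 207
Binary: 11001111
110xxxxx -> Class C (192-223)
Class C, default mask 255.255.255.0 (/24)


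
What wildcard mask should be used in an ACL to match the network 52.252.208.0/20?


Subnet mask: 255.255.240.0
Wildcard = 255.255.255.255 - subnet mask
255 - 255 = 0
255 - 255 = 0
255 - 240 = 15
255 - 0 = 255
Wildcard: 0.0.15.255


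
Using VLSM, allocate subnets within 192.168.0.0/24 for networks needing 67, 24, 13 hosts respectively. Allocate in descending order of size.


67 hosts -> /25 (126 usable): 192.168.0.0/25
24 hosts -> /27 (30 usable): 192.168.0.128/27
13 hosts -> /28 (14 usable): 192.168.0.160/28
Allocation: 192.168.0.0/25 (67 hosts, 126 usable); 192.168.0.128/27 (24 hosts, 30 usable); 192.168.0.160/28 (13 hosts, 14 usable)


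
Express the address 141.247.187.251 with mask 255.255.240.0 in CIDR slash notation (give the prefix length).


Binary: 11111111.11111111.11110000.00000000
Count leading 1s
Prefix: /20


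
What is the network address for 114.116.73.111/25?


IP:   01110010.01110100.01001001.01101111
Mask: 11111111.11111111.11111111.10000000
AND operation:
Net:  01110010.01110100.01001001.00000000
Network: 114.116.73.0/25


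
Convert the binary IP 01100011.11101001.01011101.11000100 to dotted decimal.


01100011 = 99
11101001 = 233
01011101 = 93
11000100 = 196
IP: 99.233.93.196


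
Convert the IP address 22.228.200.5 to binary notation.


22 = 00010110
228 = 11100100
200 = 11001000
5 = 00000101
Binary: 00010110.11100100.11001000.00000101


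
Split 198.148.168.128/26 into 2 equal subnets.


New prefix = 26 + 1 = 27
Each subnet has 32 addresses
  198.148.168.128/27
  198.148.168.160/27
Subnets: 198.148.168.128/27, 198.148.168.160/27


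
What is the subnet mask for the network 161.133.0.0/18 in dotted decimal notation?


/18 means 18 network bits, 14 host bits
Binary: 11111111111111111100000000000000
Mask: 255.255.192.0


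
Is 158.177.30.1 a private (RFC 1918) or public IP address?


RFC 1918 private ranges:
  10.0.0.0/8 (10.0.0.0 - 10.255.255.255)
  172.16.0.0/12 (172.16.0.0 - 172.31.255.255)
  192.168.0.0/16 (192.168.0.0 - 192.168.255.255)
Public (not in any RFC 1918 range)


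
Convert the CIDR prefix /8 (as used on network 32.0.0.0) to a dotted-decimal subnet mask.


/8 means 8 network bits, 24 host bits
Binary: 11111111000000000000000000000000
Mask: 255.0.0.0


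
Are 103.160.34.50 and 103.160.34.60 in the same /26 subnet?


Mask: 255.255.255.192
103.160.34.50 AND mask = 103.160.34.0
103.160.34.60 AND mask = 103.160.34.0
Yes, same subnet (103.160.34.0)


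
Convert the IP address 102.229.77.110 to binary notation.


102 = 01100110
229 = 11100101
77 = 01001101
110 = 01101110
Binary: 01100110.11100101.01001101.01101110


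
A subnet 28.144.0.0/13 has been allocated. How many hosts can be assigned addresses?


Host bits = 32 - 13 = 19
Total addresses = 2^19 = 524288
Usable = total - 2 (network and broadcast)
Usable hosts: 524286


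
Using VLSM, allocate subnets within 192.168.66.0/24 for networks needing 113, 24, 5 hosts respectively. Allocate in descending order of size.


113 hosts -> /25 (126 usable): 192.168.66.0/25
24 hosts -> /27 (30 usable): 192.168.66.128/27
5 hosts -> /29 (6 usable): 192.168.66.160/29
Allocation: 192.168.66.0/25 (113 hosts, 126 usable); 192.168.66.128/27 (24 hosts, 30 usable); 192.168.66.160/29 (5 hosts, 6 usable)


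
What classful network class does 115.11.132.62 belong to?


First octet: 115
Binary: 01110011
0xxxxxxx -> Class A (1-126)
Class A, default mask 255.0.0.0 (/8)


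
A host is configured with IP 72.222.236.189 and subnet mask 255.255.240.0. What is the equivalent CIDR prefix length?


Binary: 11111111.11111111.11110000.00000000
Count leading 1s
Prefix: /20


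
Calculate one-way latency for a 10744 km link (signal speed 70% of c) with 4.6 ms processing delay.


Speed = 0.7 * 3e5 km/s = 210000 km/s
Propagation delay = 10744 / 210000 = 0.0512 s = 51.1619 ms
Processing delay = 4.6 ms
Total one-way latency = 55.7619 ms


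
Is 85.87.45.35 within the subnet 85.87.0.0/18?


Subnet network: 85.87.0.0
Test IP AND mask: 85.87.0.0
Yes, 85.87.45.35 is in 85.87.0.0/18


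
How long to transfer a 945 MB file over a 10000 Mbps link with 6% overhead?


Effective throughput = 10000 * (1 - 6/100) = 9400 Mbps
File size in Mb = 945 * 8 = 7560 Mb
Time = 7560 / 9400
Time = 0.8043 seconds


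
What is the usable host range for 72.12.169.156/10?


Network: 72.0.0.0
Broadcast: 72.63.255.255
First usable = network + 1
Last usable = broadcast - 1
Range: 72.0.0.1 to 72.63.255.254


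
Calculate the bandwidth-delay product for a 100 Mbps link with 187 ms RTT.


BDP = bandwidth * RTT
= 100 Mbps * 187 ms
= 100 * 1e6 * 187 / 1000 bits
= 18700000 bits
= 2337500 bytes
= 2282.7148 KB
BDP = 18700000 bits (2337500 bytes)


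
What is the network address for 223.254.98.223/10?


IP:   11011111.11111110.01100010.11011111
Mask: 11111111.11000000.00000000.00000000
AND operation:
Net:  11011111.11000000.00000000.00000000
Network: 223.192.0.0/10


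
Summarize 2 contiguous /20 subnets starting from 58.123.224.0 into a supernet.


Original prefix: /20
Number of subnets: 2 = 2^1
New prefix = 20 - 1 = 19
Supernet: 58.123.224.0/19


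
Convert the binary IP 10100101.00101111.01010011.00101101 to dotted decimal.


10100101 = 165
00101111 = 47
01010011 = 83
00101101 = 45
IP: 165.47.83.45


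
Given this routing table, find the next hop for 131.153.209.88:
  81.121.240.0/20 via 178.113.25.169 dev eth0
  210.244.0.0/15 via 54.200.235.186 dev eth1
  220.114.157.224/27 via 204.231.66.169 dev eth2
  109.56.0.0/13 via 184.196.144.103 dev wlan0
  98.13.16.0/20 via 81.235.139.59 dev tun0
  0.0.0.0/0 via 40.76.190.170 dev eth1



Longest prefix match for 131.153.209.88:
  /20 81.121.240.0: no
  /15 210.244.0.0: no
  /27 220.114.157.224: no
  /13 109.56.0.0: no
  /20 98.13.16.0: no
  /0 0.0.0.0: MATCH
Selected: next-hop 40.76.190.170 via eth1 (matched /0)


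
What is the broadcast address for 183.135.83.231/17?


Network: 183.135.0.0/17
Host bits = 15
Set all host bits to 1:
Broadcast: 183.135.127.255


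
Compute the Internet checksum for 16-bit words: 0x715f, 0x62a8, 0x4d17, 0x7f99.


Sum all words (with carry folding):
+ 0x715f = 0x715f
+ 0x62a8 = 0xd407
+ 0x4d17 = 0x211f
+ 0x7f99 = 0xa0b8
One's complement: ~0xa0b8
Checksum = 0x5f47


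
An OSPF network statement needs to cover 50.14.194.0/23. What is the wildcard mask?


Subnet mask: 255.255.254.0
Wildcard = 255.255.255.255 - subnet mask
255 - 255 = 0
255 - 255 = 0
255 - 254 = 1
255 - 0 = 255
Wildcard: 0.0.1.255


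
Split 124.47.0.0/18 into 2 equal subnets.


New prefix = 18 + 1 = 19
Each subnet has 8192 addresses
  124.47.0.0/19
  124.47.32.0/19
Subnets: 124.47.0.0/19, 124.47.32.0/19


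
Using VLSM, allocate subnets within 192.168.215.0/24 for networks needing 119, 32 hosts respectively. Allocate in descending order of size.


119 hosts -> /25 (126 usable): 192.168.215.0/25
32 hosts -> /26 (62 usable): 192.168.215.128/26
Allocation: 192.168.215.0/25 (119 hosts, 126 usable); 192.168.215.128/26 (32 hosts, 62 usable)


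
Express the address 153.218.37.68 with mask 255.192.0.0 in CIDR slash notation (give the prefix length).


Binary: 11111111.11000000.00000000.00000000
Count leading 1s
Prefix: /10


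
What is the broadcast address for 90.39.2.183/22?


Network: 90.39.0.0/22
Host bits = 10
Set all host bits to 1:
Broadcast: 90.39.3.255


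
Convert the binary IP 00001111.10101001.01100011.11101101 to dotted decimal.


00001111 = 15
10101001 = 169
01100011 = 99
11101101 = 237
IP: 15.169.99.237


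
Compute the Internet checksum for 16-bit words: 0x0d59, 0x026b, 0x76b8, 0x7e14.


Sum all words (with carry folding):
+ 0x0d59 = 0x0d59
+ 0x026b = 0x0fc4
+ 0x76b8 = 0x867c
+ 0x7e14 = 0x0491
One's complement: ~0x0491
Checksum = 0xfb6e


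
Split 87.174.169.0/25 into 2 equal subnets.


New prefix = 25 + 1 = 26
Each subnet has 64 addresses
  87.174.169.0/26
  87.174.169.64/26
Subnets: 87.174.169.0/26, 87.174.169.64/26


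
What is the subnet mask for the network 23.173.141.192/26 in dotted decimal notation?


/26 means 26 network bits, 6 host bits
Binary: 11111111111111111111111111000000
Mask: 255.255.255.192


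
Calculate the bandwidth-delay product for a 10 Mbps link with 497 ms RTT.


BDP = bandwidth * RTT
= 10 Mbps * 497 ms
= 10 * 1e6 * 497 / 1000 bits
= 4970000 bits
= 621250 bytes
= 606.6895 KB
BDP = 4970000 bits (621250 bytes)


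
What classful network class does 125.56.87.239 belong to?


First octet: 125
Binary: 01111101
0xxxxxxx -> Class A (1-126)
Class A, default mask 255.0.0.0 (/8)


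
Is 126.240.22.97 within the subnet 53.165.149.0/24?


Subnet network: 53.165.149.0
Test IP AND mask: 126.240.22.0
No, 126.240.22.97 is not in 53.165.149.0/24


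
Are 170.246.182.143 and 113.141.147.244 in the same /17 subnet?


Mask: 255.255.128.0
170.246.182.143 AND mask = 170.246.128.0
113.141.147.244 AND mask = 113.141.128.0
No, different subnets (170.246.128.0 vs 113.141.128.0)


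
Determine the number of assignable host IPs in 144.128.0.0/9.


Host bits = 32 - 9 = 23
Total addresses = 2^23 = 8388608
Usable = total - 2 (network and broadcast)
Usable hosts: 8388606


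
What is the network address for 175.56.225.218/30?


IP:   10101111.00111000.11100001.11011010
Mask: 11111111.11111111.11111111.11111100
AND operation:
Net:  10101111.00111000.11100001.11011000
Network: 175.56.225.216/30


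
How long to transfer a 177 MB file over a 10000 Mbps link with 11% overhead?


Effective throughput = 10000 * (1 - 11/100) = 8900 Mbps
File size in Mb = 177 * 8 = 1416 Mb
Time = 1416 / 8900
Time = 0.1591 seconds


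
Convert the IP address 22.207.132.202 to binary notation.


22 = 00010110
207 = 11001111
132 = 10000100
202 = 11001010
Binary: 00010110.11001111.10000100.11001010


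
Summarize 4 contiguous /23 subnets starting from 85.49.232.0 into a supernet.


Original prefix: /23
Number of subnets: 4 = 2^2
New prefix = 23 - 2 = 21
Supernet: 85.49.232.0/21


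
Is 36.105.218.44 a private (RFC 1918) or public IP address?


RFC 1918 private ranges:
  10.0.0.0/8 (10.0.0.0 - 10.255.255.255)
  172.16.0.0/12 (172.16.0.0 - 172.31.255.255)
  192.168.0.0/16 (192.168.0.0 - 192.168.255.255)
Public (not in any RFC 1918 range)


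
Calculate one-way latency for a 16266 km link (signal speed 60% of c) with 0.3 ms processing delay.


Speed = 0.6 * 3e5 km/s = 180000 km/s
Propagation delay = 16266 / 180000 = 0.0904 s = 90.3667 ms
Processing delay = 0.3 ms
Total one-way latency = 90.6667 ms


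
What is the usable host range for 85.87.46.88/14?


Network: 85.84.0.0
Broadcast: 85.87.255.255
First usable = network + 1
Last usable = broadcast - 1
Range: 85.84.0.1 to 85.87.255.254


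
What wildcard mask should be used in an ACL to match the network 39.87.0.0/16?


Subnet mask: 255.255.0.0
Wildcard = 255.255.255.255 - subnet mask
255 - 255 = 0
255 - 255 = 0
255 - 0 = 255
255 - 0 = 255
Wildcard: 0.0.255.255


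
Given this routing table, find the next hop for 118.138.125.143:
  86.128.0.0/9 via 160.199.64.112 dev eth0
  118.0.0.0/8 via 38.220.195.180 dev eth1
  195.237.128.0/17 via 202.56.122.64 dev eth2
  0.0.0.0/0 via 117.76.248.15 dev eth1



Longest prefix match for 118.138.125.143:
  /9 86.128.0.0: no
  /8 118.0.0.0: MATCH
  /17 195.237.128.0: no
  /0 0.0.0.0: MATCH
Selected: next-hop 38.220.195.180 via eth1 (matched /8)


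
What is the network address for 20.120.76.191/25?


IP:   00010100.01111000.01001100.10111111
Mask: 11111111.11111111.11111111.10000000
AND operation:
Net:  00010100.01111000.01001100.10000000
Network: 20.120.76.128/25


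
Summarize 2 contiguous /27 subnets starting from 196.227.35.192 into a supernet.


Original prefix: /27
Number of subnets: 2 = 2^1
New prefix = 27 - 1 = 26
Supernet: 196.227.35.192/26


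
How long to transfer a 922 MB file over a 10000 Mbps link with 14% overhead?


Effective throughput = 10000 * (1 - 14/100) = 8600 Mbps
File size in Mb = 922 * 8 = 7376 Mb
Time = 7376 / 8600
Time = 0.8577 seconds


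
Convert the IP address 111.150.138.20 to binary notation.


111 = 01101111
150 = 10010110
138 = 10001010
20 = 00010100
Binary: 01101111.10010110.10001010.00010100


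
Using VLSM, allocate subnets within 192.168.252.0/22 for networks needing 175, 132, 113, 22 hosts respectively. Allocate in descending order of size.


175 hosts -> /24 (254 usable): 192.168.252.0/24
132 hosts -> /24 (254 usable): 192.168.253.0/24
113 hosts -> /25 (126 usable): 192.168.254.0/25
22 hosts -> /27 (30 usable): 192.168.254.128/27
Allocation: 192.168.252.0/24 (175 hosts, 254 usable); 192.168.253.0/24 (132 hosts, 254 usable); 192.168.254.0/25 (113 hosts, 126 usable); 192.168.254.128/27 (22 hosts, 30 usable)


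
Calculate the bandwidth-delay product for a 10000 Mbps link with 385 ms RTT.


BDP = bandwidth * RTT
= 10000 Mbps * 385 ms
= 10000 * 1e6 * 385 / 1000 bits
= 3850000000 bits
= 481250000 bytes
= 469970.7031 KB
BDP = 3850000000 bits (481250000 bytes)


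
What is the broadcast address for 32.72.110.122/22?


Network: 32.72.108.0/22
Host bits = 10
Set all host bits to 1:
Broadcast: 32.72.111.255


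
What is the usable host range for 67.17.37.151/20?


Network: 67.17.32.0
Broadcast: 67.17.47.255
First usable = network + 1
Last usable = broadcast - 1
Range: 67.17.32.1 to 67.17.47.254


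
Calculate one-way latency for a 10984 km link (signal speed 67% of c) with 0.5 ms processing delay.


Speed = 0.67 * 3e5 km/s = 201000 km/s
Propagation delay = 10984 / 201000 = 0.0546 s = 54.6468 ms
Processing delay = 0.5 ms
Total one-way latency = 55.1468 ms


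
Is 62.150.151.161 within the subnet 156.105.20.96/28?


Subnet network: 156.105.20.96
Test IP AND mask: 62.150.151.160
No, 62.150.151.161 is not in 156.105.20.96/28


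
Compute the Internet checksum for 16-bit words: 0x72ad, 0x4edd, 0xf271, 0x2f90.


Sum all words (with carry folding):
+ 0x72ad = 0x72ad
+ 0x4edd = 0xc18a
+ 0xf271 = 0xb3fc
+ 0x2f90 = 0xe38c
One's complement: ~0xe38c
Checksum = 0x1c73


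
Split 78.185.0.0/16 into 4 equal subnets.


New prefix = 16 + 2 = 18
Each subnet has 16384 addresses
  78.185.0.0/18
  78.185.64.0/18
  78.185.128.0/18
  78.185.192.0/18
Subnets: 78.185.0.0/18, 78.185.64.0/18, 78.185.128.0/18, 78.185.192.0/18


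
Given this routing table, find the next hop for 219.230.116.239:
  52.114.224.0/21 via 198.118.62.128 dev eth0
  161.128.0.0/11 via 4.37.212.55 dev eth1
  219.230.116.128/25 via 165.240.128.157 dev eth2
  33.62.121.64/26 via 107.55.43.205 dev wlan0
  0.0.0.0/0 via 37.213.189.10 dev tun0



Longest prefix match for 219.230.116.239:
  /21 52.114.224.0: no
  /11 161.128.0.0: no
  /25 219.230.116.128: MATCH
  /26 33.62.121.64: no
  /0 0.0.0.0: MATCH
Selected: next-hop 165.240.128.157 via eth2 (matched /25)


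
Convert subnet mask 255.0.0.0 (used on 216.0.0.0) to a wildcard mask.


Subnet mask: 255.0.0.0
Wildcard = 255.255.255.255 - subnet mask
255 - 255 = 0
255 - 0 = 255
255 - 0 = 255
255 - 0 = 255
Wildcard: 0.255.255.255


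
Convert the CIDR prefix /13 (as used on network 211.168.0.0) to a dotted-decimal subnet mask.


/13 means 13 network bits, 19 host bits
Binary: 11111111111110000000000000000000
Mask: 255.248.0.0


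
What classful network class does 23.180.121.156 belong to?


First octet: 23
Binary: 00010111
0xxxxxxx -> Class A (1-126)
Class A, default mask 255.0.0.0 (/8)


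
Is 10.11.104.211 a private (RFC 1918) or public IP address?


RFC 1918 private ranges:
  10.0.0.0/8 (10.0.0.0 - 10.255.255.255)
  172.16.0.0/12 (172.16.0.0 - 172.31.255.255)
  192.168.0.0/16 (192.168.0.0 - 192.168.255.255)
Private (in 10.0.0.0/8)


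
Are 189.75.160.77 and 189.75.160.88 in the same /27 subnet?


Mask: 255.255.255.224
189.75.160.77 AND mask = 189.75.160.64
189.75.160.88 AND mask = 189.75.160.64
Yes, same subnet (189.75.160.64)


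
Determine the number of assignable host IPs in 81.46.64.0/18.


Host bits = 32 - 18 = 14
Total addresses = 2^14 = 16384
Usable = total - 2 (network and broadcast)
Usable hosts: 16382


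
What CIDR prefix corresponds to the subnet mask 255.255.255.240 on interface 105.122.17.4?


Binary: 11111111.11111111.11111111.11110000
Count leading 1s
Prefix: /28


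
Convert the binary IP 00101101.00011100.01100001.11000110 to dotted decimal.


00101101 = 45
00011100 = 28
01100001 = 97
11000110 = 198
IP: 45.28.97.198


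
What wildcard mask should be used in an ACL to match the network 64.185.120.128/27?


Subnet mask: 255.255.255.224
Wildcard = 255.255.255.255 - subnet mask
255 - 255 = 0
255 - 255 = 0
255 - 255 = 0
255 - 224 = 31
Wildcard: 0.0.0.31


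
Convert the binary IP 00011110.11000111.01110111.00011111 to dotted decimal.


00011110 = 30
11000111 = 199
01110111 = 119
00011111 = 31
IP: 30.199.119.31


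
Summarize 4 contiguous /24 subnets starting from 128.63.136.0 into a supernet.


Original prefix: /24
Number of subnets: 4 = 2^2
New prefix = 24 - 2 = 22
Supernet: 128.63.136.0/22


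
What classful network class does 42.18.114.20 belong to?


First octet: 42
Binary: 00101010
0xxxxxxx -> Class A (1-126)
Class A, default mask 255.0.0.0 (/8)


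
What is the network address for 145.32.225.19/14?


IP:   10010001.00100000.11100001.00010011
Mask: 11111111.11111100.00000000.00000000
AND operation:
Net:  10010001.00100000.00000000.00000000
Network: 145.32.0.0/14


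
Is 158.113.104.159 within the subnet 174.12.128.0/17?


Subnet network: 174.12.128.0
Test IP AND mask: 158.113.0.0
No, 158.113.104.159 is not in 174.12.128.0/17


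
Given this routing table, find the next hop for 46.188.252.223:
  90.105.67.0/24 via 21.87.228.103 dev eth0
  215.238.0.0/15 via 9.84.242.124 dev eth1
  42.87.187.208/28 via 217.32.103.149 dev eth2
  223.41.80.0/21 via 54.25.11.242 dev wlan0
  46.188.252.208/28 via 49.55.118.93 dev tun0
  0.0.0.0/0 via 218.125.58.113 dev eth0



Longest prefix match for 46.188.252.223:
  /24 90.105.67.0: no
  /15 215.238.0.0: no
  /28 42.87.187.208: no
  /21 223.41.80.0: no
  /28 46.188.252.208: MATCH
  /0 0.0.0.0: MATCH
Selected: next-hop 49.55.118.93 via tun0 (matched /28)


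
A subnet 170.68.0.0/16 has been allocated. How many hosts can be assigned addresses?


Host bits = 32 - 16 = 16
Total addresses = 2^16 = 65536
Usable = total - 2 (network and broadcast)
Usable hosts: 65534


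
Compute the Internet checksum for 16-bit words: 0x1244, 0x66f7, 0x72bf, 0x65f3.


Sum all words (with carry folding):
+ 0x1244 = 0x1244
+ 0x66f7 = 0x793b
+ 0x72bf = 0xebfa
+ 0x65f3 = 0x51ee
One's complement: ~0x51ee
Checksum = 0xae11


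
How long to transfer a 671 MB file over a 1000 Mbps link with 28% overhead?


Effective throughput = 1000 * (1 - 28/100) = 720 Mbps
File size in Mb = 671 * 8 = 5368 Mb
Time = 5368 / 720
Time = 7.4556 seconds


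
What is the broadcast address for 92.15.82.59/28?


Network: 92.15.82.48/28
Host bits = 4
Set all host bits to 1:
Broadcast: 92.15.82.63


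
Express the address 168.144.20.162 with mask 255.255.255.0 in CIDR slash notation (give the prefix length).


Binary: 11111111.11111111.11111111.00000000
Count leading 1s
Prefix: /24


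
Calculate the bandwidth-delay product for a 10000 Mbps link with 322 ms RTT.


BDP = bandwidth * RTT
= 10000 Mbps * 322 ms
= 10000 * 1e6 * 322 / 1000 bits
= 3220000000 bits
= 402500000 bytes
= 393066.4062 KB
BDP = 3220000000 bits (402500000 bytes)


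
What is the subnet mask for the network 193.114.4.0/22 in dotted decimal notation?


/22 means 22 network bits, 10 host bits
Binary: 11111111111111111111110000000000
Mask: 255.255.252.0


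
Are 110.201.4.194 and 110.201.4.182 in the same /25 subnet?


Mask: 255.255.255.128
110.201.4.194 AND mask = 110.201.4.128
110.201.4.182 AND mask = 110.201.4.128
Yes, same subnet (110.201.4.128)


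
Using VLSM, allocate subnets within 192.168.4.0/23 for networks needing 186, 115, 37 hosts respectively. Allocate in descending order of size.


186 hosts -> /24 (254 usable): 192.168.4.0/24
115 hosts -> /25 (126 usable): 192.168.5.0/25
37 hosts -> /26 (62 usable): 192.168.5.128/26
Allocation: 192.168.4.0/24 (186 hosts, 254 usable); 192.168.5.0/25 (115 hosts, 126 usable); 192.168.5.128/26 (37 hosts, 62 usable)


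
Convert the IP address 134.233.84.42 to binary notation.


134 = 10000110
233 = 11101001
84 = 01010100
42 = 00101010
Binary: 10000110.11101001.01010100.00101010


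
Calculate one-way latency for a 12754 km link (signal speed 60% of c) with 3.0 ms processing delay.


Speed = 0.6 * 3e5 km/s = 180000 km/s
Propagation delay = 12754 / 180000 = 0.0709 s = 70.8556 ms
Processing delay = 3.0 ms
Total one-way latency = 73.8556 ms


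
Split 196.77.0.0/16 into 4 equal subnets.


New prefix = 16 + 2 = 18
Each subnet has 16384 addresses
  196.77.0.0/18
  196.77.64.0/18
  196.77.128.0/18
  196.77.192.0/18
Subnets: 196.77.0.0/18, 196.77.64.0/18, 196.77.128.0/18, 196.77.192.0/18


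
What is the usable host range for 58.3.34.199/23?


Network: 58.3.34.0
Broadcast: 58.3.35.255
First usable = network + 1
Last usable = broadcast - 1
Range: 58.3.34.1 to 58.3.35.254


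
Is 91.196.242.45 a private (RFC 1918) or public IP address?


RFC 1918 private ranges:
  10.0.0.0/8 (10.0.0.0 - 10.255.255.255)
  172.16.0.0/12 (172.16.0.0 - 172.31.255.255)
  192.168.0.0/16 (192.168.0.0 - 192.168.255.255)
Public (not in any RFC 1918 range)


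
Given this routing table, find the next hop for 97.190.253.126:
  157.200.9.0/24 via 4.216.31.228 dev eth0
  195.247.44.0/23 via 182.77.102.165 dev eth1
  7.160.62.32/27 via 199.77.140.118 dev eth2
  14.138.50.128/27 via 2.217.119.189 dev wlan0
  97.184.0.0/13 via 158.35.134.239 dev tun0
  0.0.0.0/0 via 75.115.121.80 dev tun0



Longest prefix match for 97.190.253.126:
  /24 157.200.9.0: no
  /23 195.247.44.0: no
  /27 7.160.62.32: no
  /27 14.138.50.128: no
  /13 97.184.0.0: MATCH
  /0 0.0.0.0: MATCH
Selected: next-hop 158.35.134.239 via tun0 (matched /13)


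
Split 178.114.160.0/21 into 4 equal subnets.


New prefix = 21 + 2 = 23
Each subnet has 512 addresses
  178.114.160.0/23
  178.114.162.0/23
  178.114.164.0/23
  178.114.166.0/23
Subnets: 178.114.160.0/23, 178.114.162.0/23, 178.114.164.0/23, 178.114.166.0/23


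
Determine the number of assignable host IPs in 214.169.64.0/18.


Host bits = 32 - 18 = 14
Total addresses = 2^14 = 16384
Usable = total - 2 (network and broadcast)
Usable hosts: 16382


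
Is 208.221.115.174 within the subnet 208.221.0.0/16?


Subnet network: 208.221.0.0
Test IP AND mask: 208.221.0.0
Yes, 208.221.115.174 is in 208.221.0.0/16


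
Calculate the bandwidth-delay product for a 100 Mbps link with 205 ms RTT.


BDP = bandwidth * RTT
= 100 Mbps * 205 ms
= 100 * 1e6 * 205 / 1000 bits
= 20500000 bits
= 2562500 bytes
= 2502.4414 KB
BDP = 20500000 bits (2562500 bytes)


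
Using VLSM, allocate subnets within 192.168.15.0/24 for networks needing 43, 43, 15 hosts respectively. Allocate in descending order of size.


43 hosts -> /26 (62 usable): 192.168.15.0/26
43 hosts -> /26 (62 usable): 192.168.15.64/26
15 hosts -> /27 (30 usable): 192.168.15.128/27
Allocation: 192.168.15.0/26 (43 hosts, 62 usable); 192.168.15.64/26 (43 hosts, 62 usable); 192.168.15.128/27 (15 hosts, 30 usable)


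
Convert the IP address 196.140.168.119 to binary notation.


196 = 11000100
140 = 10001100
168 = 10101000
119 = 01110111
Binary: 11000100.10001100.10101000.01110111


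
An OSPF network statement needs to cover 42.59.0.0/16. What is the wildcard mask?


Subnet mask: 255.255.0.0
Wildcard = 255.255.255.255 - subnet mask
255 - 255 = 0
255 - 255 = 0
255 - 0 = 255
255 - 0 = 255
Wildcard: 0.0.255.255


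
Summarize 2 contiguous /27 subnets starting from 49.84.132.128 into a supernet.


Original prefix: /27
Number of subnets: 2 = 2^1
New prefix = 27 - 1 = 26
Supernet: 49.84.132.128/26


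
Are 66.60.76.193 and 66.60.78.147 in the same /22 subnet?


Mask: 255.255.252.0
66.60.76.193 AND mask = 66.60.76.0
66.60.78.147 AND mask = 66.60.76.0
Yes, same subnet (66.60.76.0)


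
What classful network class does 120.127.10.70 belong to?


First octet: 120
Binary: 01111000
0xxxxxxx -> Class A (1-126)
Class A, default mask 255.0.0.0 (/8)


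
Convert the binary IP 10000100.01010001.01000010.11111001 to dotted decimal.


10000100 = 132
01010001 = 81
01000010 = 66
11111001 = 249
IP: 132.81.66.249


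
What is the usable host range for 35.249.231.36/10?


Network: 35.192.0.0
Broadcast: 35.255.255.255
First usable = network + 1
Last usable = broadcast - 1
Range: 35.192.0.1 to 35.255.255.254


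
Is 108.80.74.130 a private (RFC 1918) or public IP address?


RFC 1918 private ranges:
  10.0.0.0/8 (10.0.0.0 - 10.255.255.255)
  172.16.0.0/12 (172.16.0.0 - 172.31.255.255)
  192.168.0.0/16 (192.168.0.0 - 192.168.255.255)
Public (not in any RFC 1918 range)


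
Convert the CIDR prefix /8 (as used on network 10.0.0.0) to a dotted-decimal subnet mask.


/8 means 8 network bits, 24 host bits
Binary: 11111111000000000000000000000000
Mask: 255.0.0.0


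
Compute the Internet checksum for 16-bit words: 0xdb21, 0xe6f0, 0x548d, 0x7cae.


Sum all words (with carry folding):
+ 0xdb21 = 0xdb21
+ 0xe6f0 = 0xc212
+ 0x548d = 0x16a0
+ 0x7cae = 0x934e
One's complement: ~0x934e
Checksum = 0x6cb1


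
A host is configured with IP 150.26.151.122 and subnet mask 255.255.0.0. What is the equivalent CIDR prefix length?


Binary: 11111111.11111111.00000000.00000000
Count leading 1s
Prefix: /16


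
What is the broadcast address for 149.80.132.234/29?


Network: 149.80.132.232/29
Host bits = 3
Set all host bits to 1:
Broadcast: 149.80.132.239


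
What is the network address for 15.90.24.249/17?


IP:   00001111.01011010.00011000.11111001
Mask: 11111111.11111111.10000000.00000000
AND operation:
Net:  00001111.01011010.00000000.00000000
Network: 15.90.0.0/17


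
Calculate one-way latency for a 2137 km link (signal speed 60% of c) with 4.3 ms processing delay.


Speed = 0.6 * 3e5 km/s = 180000 km/s
Propagation delay = 2137 / 180000 = 0.0119 s = 11.8722 ms
Processing delay = 4.3 ms
Total one-way latency = 16.1722 ms


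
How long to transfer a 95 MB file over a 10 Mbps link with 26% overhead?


Effective throughput = 10 * (1 - 26/100) = 7.4 Mbps
File size in Mb = 95 * 8 = 760 Mb
Time = 760 / 7.4
Time = 102.7027 seconds


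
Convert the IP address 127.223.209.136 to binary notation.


127 = 01111111
223 = 11011111
209 = 11010001
136 = 10001000
Binary: 01111111.11011111.11010001.10001000


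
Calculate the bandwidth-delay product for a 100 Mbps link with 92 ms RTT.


BDP = bandwidth * RTT
= 100 Mbps * 92 ms
= 100 * 1e6 * 92 / 1000 bits
= 9200000 bits
= 1150000 bytes
= 1123.0469 KB
BDP = 9200000 bits (1150000 bytes)


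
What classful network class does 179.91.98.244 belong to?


First octet: 179
Binary: 10110011
10xxxxxx -> Class B (128-191)
Class B, default mask 255.255.0.0 (/16)


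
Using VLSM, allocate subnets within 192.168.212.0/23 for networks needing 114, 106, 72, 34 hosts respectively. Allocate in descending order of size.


114 hosts -> /25 (126 usable): 192.168.212.0/25
106 hosts -> /25 (126 usable): 192.168.212.128/25
72 hosts -> /25 (126 usable): 192.168.213.0/25
34 hosts -> /26 (62 usable): 192.168.213.128/26
Allocation: 192.168.212.0/25 (114 hosts, 126 usable); 192.168.212.128/25 (106 hosts, 126 usable); 192.168.213.0/25 (72 hosts, 126 usable); 192.168.213.128/26 (34 hosts, 62 usable)


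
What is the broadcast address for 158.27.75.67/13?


Network: 158.24.0.0/13
Host bits = 19
Set all host bits to 1:
Broadcast: 158.31.255.255


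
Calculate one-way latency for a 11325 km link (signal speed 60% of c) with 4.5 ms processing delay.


Speed = 0.6 * 3e5 km/s = 180000 km/s
Propagation delay = 11325 / 180000 = 0.0629 s = 62.9167 ms
Processing delay = 4.5 ms
Total one-way latency = 67.4167 ms


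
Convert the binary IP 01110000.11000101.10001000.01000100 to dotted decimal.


01110000 = 112
11000101 = 197
10001000 = 136
01000100 = 68
IP: 112.197.136.68


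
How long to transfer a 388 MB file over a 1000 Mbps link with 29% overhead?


Effective throughput = 1000 * (1 - 29/100) = 710 Mbps
File size in Mb = 388 * 8 = 3104 Mb
Time = 3104 / 710
Time = 4.3718 seconds


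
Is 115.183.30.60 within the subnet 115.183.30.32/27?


Subnet network: 115.183.30.32
Test IP AND mask: 115.183.30.32
Yes, 115.183.30.60 is in 115.183.30.32/27


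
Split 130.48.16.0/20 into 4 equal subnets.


New prefix = 20 + 2 = 22
Each subnet has 1024 addresses
  130.48.16.0/22
  130.48.20.0/22
  130.48.24.0/22
  130.48.28.0/22
Subnets: 130.48.16.0/22, 130.48.20.0/22, 130.48.24.0/22, 130.48.28.0/22


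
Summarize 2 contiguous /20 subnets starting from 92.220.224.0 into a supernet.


Original prefix: /20
Number of subnets: 2 = 2^1
New prefix = 20 - 1 = 19
Supernet: 92.220.224.0/19


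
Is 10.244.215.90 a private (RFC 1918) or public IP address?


RFC 1918 private ranges:
  10.0.0.0/8 (10.0.0.0 - 10.255.255.255)
  172.16.0.0/12 (172.16.0.0 - 172.31.255.255)
  192.168.0.0/16 (192.168.0.0 - 192.168.255.255)
Private (in 10.0.0.0/8)


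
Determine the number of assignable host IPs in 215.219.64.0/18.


Host bits = 32 - 18 = 14
Total addresses = 2^14 = 16384
Usable = total - 2 (network and broadcast)
Usable hosts: 16382


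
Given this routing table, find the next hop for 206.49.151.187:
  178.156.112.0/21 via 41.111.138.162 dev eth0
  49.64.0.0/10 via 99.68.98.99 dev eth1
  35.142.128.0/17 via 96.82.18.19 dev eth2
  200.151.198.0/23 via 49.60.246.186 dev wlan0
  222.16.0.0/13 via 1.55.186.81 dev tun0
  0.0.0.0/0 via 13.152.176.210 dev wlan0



Longest prefix match for 206.49.151.187:
  /21 178.156.112.0: no
  /10 49.64.0.0: no
  /17 35.142.128.0: no
  /23 200.151.198.0: no
  /13 222.16.0.0: no
  /0 0.0.0.0: MATCH
Selected: next-hop 13.152.176.210 via wlan0 (matched /0)


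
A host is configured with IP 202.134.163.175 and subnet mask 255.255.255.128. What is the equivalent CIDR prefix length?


Binary: 11111111.11111111.11111111.10000000
Count leading 1s
Prefix: /25


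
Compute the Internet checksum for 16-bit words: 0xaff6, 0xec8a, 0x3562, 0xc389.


Sum all words (with carry folding):
+ 0xaff6 = 0xaff6
+ 0xec8a = 0x9c81
+ 0x3562 = 0xd1e3
+ 0xc389 = 0x956d
One's complement: ~0x956d
Checksum = 0x6a92


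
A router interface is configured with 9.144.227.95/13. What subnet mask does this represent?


/13 means 13 network bits, 19 host bits
Binary: 11111111111110000000000000000000
Mask: 255.248.0.0


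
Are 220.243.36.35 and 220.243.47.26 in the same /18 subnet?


Mask: 255.255.192.0
220.243.36.35 AND mask = 220.243.0.0
220.243.47.26 AND mask = 220.243.0.0
Yes, same subnet (220.243.0.0)


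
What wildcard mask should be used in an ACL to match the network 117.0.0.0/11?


Subnet mask: 255.224.0.0
Wildcard = 255.255.255.255 - subnet mask
255 - 255 = 0
255 - 224 = 31
255 - 0 = 255
255 - 0 = 255
Wildcard: 0.31.255.255


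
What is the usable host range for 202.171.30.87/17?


Network: 202.171.0.0
Broadcast: 202.171.127.255
First usable = network + 1
Last usable = broadcast - 1
Range: 202.171.0.1 to 202.171.127.254


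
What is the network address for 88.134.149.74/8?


IP:   01011000.10000110.10010101.01001010
Mask: 11111111.00000000.00000000.00000000
AND operation:
Net:  01011000.00000000.00000000.00000000
Network: 88.0.0.0/8


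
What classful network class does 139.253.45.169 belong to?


First octet: 139
Binary: 10001011
10xxxxxx -> Class B (128-191)
Class B, default mask 255.255.0.0 (/16)


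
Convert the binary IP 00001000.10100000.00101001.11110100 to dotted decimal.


00001000 = 8
10100000 = 160
00101001 = 41
11110100 = 244
IP: 8.160.41.244


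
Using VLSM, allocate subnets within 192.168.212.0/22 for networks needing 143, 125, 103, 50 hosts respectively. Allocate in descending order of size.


143 hosts -> /24 (254 usable): 192.168.212.0/24
125 hosts -> /25 (126 usable): 192.168.213.0/25
103 hosts -> /25 (126 usable): 192.168.213.128/25
50 hosts -> /26 (62 usable): 192.168.214.0/26
Allocation: 192.168.212.0/24 (143 hosts, 254 usable); 192.168.213.0/25 (125 hosts, 126 usable); 192.168.213.128/25 (103 hosts, 126 usable); 192.168.214.0/26 (50 hosts, 62 usable)


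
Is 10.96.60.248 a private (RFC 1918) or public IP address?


RFC 1918 private ranges:
  10.0.0.0/8 (10.0.0.0 - 10.255.255.255)
  172.16.0.0/12 (172.16.0.0 - 172.31.255.255)
  192.168.0.0/16 (192.168.0.0 - 192.168.255.255)
Private (in 10.0.0.0/8)


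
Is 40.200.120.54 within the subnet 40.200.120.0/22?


Subnet network: 40.200.120.0
Test IP AND mask: 40.200.120.0
Yes, 40.200.120.54 is in 40.200.120.0/22


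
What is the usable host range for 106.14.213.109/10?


Network: 106.0.0.0
Broadcast: 106.63.255.255
First usable = network + 1
Last usable = broadcast - 1
Range: 106.0.0.1 to 106.63.255.254


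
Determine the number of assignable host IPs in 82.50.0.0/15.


Host bits = 32 - 15 = 17
Total addresses = 2^17 = 131072
Usable = total - 2 (network and broadcast)
Usable hosts: 131070


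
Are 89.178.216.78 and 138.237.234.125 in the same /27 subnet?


Mask: 255.255.255.224
89.178.216.78 AND mask = 89.178.216.64
138.237.234.125 AND mask = 138.237.234.96
No, different subnets (89.178.216.64 vs 138.237.234.96)


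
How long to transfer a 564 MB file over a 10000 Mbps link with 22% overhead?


Effective throughput = 10000 * (1 - 22/100) = 7800 Mbps
File size in Mb = 564 * 8 = 4512 Mb
Time = 4512 / 7800
Time = 0.5785 seconds


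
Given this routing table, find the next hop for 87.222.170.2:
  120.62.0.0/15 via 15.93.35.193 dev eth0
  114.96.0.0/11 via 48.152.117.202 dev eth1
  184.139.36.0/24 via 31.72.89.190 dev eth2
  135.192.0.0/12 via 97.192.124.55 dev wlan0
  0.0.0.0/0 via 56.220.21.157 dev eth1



Longest prefix match for 87.222.170.2:
  /15 120.62.0.0: no
  /11 114.96.0.0: no
  /24 184.139.36.0: no
  /12 135.192.0.0: no
  /0 0.0.0.0: MATCH
Selected: next-hop 56.220.21.157 via eth1 (matched /0)


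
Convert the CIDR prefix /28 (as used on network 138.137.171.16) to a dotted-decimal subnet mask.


/28 means 28 network bits, 4 host bits
Binary: 11111111111111111111111111110000
Mask: 255.255.255.240


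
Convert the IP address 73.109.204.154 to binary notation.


73 = 01001001
109 = 01101101
204 = 11001100
154 = 10011010
Binary: 01001001.01101101.11001100.10011010


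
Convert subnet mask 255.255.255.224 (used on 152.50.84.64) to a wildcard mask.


Subnet mask: 255.255.255.224
Wildcard = 255.255.255.255 - subnet mask
255 - 255 = 0
255 - 255 = 0
255 - 255 = 0
255 - 224 = 31
Wildcard: 0.0.0.31


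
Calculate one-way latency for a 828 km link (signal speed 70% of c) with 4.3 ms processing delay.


Speed = 0.7 * 3e5 km/s = 210000 km/s
Propagation delay = 828 / 210000 = 0.0039 s = 3.9429 ms
Processing delay = 4.3 ms
Total one-way latency = 8.2429 ms


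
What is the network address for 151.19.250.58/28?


IP:   10010111.00010011.11111010.00111010
Mask: 11111111.11111111.11111111.11110000
AND operation:
Net:  10010111.00010011.11111010.00110000
Network: 151.19.250.48/28


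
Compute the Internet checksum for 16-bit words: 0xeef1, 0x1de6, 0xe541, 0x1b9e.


Sum all words (with carry folding):
+ 0xeef1 = 0xeef1
+ 0x1de6 = 0x0cd8
+ 0xe541 = 0xf219
+ 0x1b9e = 0x0db8
One's complement: ~0x0db8
Checksum = 0xf247


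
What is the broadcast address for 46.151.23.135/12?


Network: 46.144.0.0/12
Host bits = 20
Set all host bits to 1:
Broadcast: 46.159.255.255


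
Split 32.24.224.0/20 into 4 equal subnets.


New prefix = 20 + 2 = 22
Each subnet has 1024 addresses
  32.24.224.0/22
  32.24.228.0/22
  32.24.232.0/22
  32.24.236.0/22
Subnets: 32.24.224.0/22, 32.24.228.0/22, 32.24.232.0/22, 32.24.236.0/22


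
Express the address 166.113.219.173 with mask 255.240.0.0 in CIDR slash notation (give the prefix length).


Binary: 11111111.11110000.00000000.00000000
Count leading 1s
Prefix: /12


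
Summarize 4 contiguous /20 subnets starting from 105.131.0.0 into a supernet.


Original prefix: /20
Number of subnets: 4 = 2^2
New prefix = 20 - 2 = 18
Supernet: 105.131.0.0/18


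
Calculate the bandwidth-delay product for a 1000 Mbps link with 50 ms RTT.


BDP = bandwidth * RTT
= 1000 Mbps * 50 ms
= 1000 * 1e6 * 50 / 1000 bits
= 50000000 bits
= 6250000 bytes
= 6103.5156 KB
BDP = 50000000 bits (6250000 bytes)


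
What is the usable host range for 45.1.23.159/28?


Network: 45.1.23.144
Broadcast: 45.1.23.159
First usable = network + 1
Last usable = broadcast - 1
Range: 45.1.23.145 to 45.1.23.158


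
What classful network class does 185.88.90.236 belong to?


First octet: 185
Binary: 10111001
10xxxxxx -> Class B (128-191)
Class B, default mask 255.255.0.0 (/16)


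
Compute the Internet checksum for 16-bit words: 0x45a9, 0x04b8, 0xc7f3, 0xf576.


Sum all words (with carry folding):
+ 0x45a9 = 0x45a9
+ 0x04b8 = 0x4a61
+ 0xc7f3 = 0x1255
+ 0xf576 = 0x07cc
One's complement: ~0x07cc
Checksum = 0xf833
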